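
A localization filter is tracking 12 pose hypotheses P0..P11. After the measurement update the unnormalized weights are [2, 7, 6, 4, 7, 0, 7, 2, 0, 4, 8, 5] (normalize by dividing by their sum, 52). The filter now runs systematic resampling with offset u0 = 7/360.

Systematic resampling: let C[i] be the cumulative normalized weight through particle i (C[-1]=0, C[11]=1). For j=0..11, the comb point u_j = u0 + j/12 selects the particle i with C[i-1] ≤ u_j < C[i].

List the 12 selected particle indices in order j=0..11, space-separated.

C = [1/26, 9/52, 15/52, 19/52, 1/2, 1/2, 33/52, 35/52, 35/52, 3/4, 47/52, 1]
j=0: u_0=7/360 ∈ [0, 1/26) → index 0
j=1: u_1=37/360 ∈ [1/26, 9/52) → index 1
j=2: u_2=67/360 ∈ [9/52, 15/52) → index 2
j=3: u_3=97/360 ∈ [9/52, 15/52) → index 2
j=4: u_4=127/360 ∈ [15/52, 19/52) → index 3
j=5: u_5=157/360 ∈ [19/52, 1/2) → index 4
j=6: u_6=187/360 ∈ [1/2, 33/52) → index 6
j=7: u_7=217/360 ∈ [1/2, 33/52) → index 6
j=8: u_8=247/360 ∈ [35/52, 3/4) → index 9
j=9: u_9=277/360 ∈ [3/4, 47/52) → index 10
j=10: u_10=307/360 ∈ [3/4, 47/52) → index 10
j=11: u_11=337/360 ∈ [47/52, 1) → index 11

0 1 2 2 3 4 6 6 9 10 10 11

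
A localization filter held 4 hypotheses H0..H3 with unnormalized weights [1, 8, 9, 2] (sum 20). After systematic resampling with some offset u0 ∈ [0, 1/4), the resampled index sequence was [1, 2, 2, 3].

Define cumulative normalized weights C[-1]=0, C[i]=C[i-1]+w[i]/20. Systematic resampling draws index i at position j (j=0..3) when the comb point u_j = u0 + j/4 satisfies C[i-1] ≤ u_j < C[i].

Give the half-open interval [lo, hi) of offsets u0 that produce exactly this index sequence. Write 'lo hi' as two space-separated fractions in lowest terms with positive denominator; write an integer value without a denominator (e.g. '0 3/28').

C = [1/20, 9/20, 9/10, 1]
j=0 picked index 1: u0 ∈ [1/20, 9/20)
j=1 picked index 2: u0 ∈ [1/5, 13/20)
j=2 picked index 2: u0 ∈ [-1/20, 2/5)
j=3 picked index 3: u0 ∈ [3/20, 1/4)
intersection: [1/5, 1/4)

1/5 1/4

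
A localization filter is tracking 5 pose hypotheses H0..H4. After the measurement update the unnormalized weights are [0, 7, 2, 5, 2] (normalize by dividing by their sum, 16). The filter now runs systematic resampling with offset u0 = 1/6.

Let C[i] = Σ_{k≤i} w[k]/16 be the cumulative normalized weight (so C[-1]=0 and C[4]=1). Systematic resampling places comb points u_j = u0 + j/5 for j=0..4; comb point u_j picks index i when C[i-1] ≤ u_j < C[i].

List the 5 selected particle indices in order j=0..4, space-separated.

1 1 3 3 4

C = [0, 7/16, 9/16, 7/8, 1]
j=0: u_0=1/6 ∈ [0, 7/16) → index 1
j=1: u_1=11/30 ∈ [0, 7/16) → index 1
j=2: u_2=17/30 ∈ [9/16, 7/8) → index 3
j=3: u_3=23/30 ∈ [9/16, 7/8) → index 3
j=4: u_4=29/30 ∈ [7/8, 1) → index 4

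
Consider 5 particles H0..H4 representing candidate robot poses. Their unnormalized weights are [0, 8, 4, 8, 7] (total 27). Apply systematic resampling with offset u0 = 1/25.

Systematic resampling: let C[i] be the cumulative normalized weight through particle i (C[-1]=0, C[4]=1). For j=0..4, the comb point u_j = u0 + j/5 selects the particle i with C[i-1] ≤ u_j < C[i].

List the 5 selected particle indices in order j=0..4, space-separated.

1 1 2 3 4

C = [0, 8/27, 4/9, 20/27, 1]
j=0: u_0=1/25 ∈ [0, 8/27) → index 1
j=1: u_1=6/25 ∈ [0, 8/27) → index 1
j=2: u_2=11/25 ∈ [8/27, 4/9) → index 2
j=3: u_3=16/25 ∈ [4/9, 20/27) → index 3
j=4: u_4=21/25 ∈ [20/27, 1) → index 4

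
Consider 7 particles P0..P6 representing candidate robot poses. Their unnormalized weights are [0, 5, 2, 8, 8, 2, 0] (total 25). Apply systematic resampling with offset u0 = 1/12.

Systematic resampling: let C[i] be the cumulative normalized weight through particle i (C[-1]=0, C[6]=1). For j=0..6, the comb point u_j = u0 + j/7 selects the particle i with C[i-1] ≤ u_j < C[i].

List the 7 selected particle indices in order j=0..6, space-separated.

C = [0, 1/5, 7/25, 3/5, 23/25, 1, 1]
j=0: u_0=1/12 ∈ [0, 1/5) → index 1
j=1: u_1=19/84 ∈ [1/5, 7/25) → index 2
j=2: u_2=31/84 ∈ [7/25, 3/5) → index 3
j=3: u_3=43/84 ∈ [7/25, 3/5) → index 3
j=4: u_4=55/84 ∈ [3/5, 23/25) → index 4
j=5: u_5=67/84 ∈ [3/5, 23/25) → index 4
j=6: u_6=79/84 ∈ [23/25, 1) → index 5

1 2 3 3 4 4 5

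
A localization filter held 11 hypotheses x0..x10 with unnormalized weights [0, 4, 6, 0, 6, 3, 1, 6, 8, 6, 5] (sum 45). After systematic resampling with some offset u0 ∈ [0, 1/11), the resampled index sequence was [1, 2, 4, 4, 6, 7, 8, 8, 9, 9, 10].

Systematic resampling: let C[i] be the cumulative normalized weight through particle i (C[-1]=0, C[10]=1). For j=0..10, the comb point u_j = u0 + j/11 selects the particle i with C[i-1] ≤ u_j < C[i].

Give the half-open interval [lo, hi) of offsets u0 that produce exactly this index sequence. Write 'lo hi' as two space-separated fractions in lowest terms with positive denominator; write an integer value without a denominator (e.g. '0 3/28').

C = [0, 4/45, 2/9, 2/9, 16/45, 19/45, 4/9, 26/45, 34/45, 8/9, 1]
j=0 picked index 1: u0 ∈ [0, 4/45)
j=1 picked index 2: u0 ∈ [-1/495, 13/99)
j=2 picked index 4: u0 ∈ [4/99, 86/495)
j=3 picked index 4: u0 ∈ [-5/99, 41/495)
j=4 picked index 6: u0 ∈ [29/495, 8/99)
j=5 picked index 7: u0 ∈ [-1/99, 61/495)
j=6 picked index 8: u0 ∈ [16/495, 104/495)
j=7 picked index 8: u0 ∈ [-29/495, 59/495)
j=8 picked index 9: u0 ∈ [14/495, 16/99)
j=9 picked index 9: u0 ∈ [-31/495, 7/99)
j=10 picked index 10: u0 ∈ [-2/99, 1/11)
intersection: [29/495, 7/99)

29/495 7/99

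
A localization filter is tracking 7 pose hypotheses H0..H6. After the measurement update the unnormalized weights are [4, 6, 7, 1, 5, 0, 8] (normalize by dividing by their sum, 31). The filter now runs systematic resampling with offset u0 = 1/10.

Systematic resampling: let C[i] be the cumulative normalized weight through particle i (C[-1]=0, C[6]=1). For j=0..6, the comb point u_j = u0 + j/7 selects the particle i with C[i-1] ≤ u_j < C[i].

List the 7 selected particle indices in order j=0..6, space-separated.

C = [4/31, 10/31, 17/31, 18/31, 23/31, 23/31, 1]
j=0: u_0=1/10 ∈ [0, 4/31) → index 0
j=1: u_1=17/70 ∈ [4/31, 10/31) → index 1
j=2: u_2=27/70 ∈ [10/31, 17/31) → index 2
j=3: u_3=37/70 ∈ [10/31, 17/31) → index 2
j=4: u_4=47/70 ∈ [18/31, 23/31) → index 4
j=5: u_5=57/70 ∈ [23/31, 1) → index 6
j=6: u_6=67/70 ∈ [23/31, 1) → index 6

0 1 2 2 4 6 6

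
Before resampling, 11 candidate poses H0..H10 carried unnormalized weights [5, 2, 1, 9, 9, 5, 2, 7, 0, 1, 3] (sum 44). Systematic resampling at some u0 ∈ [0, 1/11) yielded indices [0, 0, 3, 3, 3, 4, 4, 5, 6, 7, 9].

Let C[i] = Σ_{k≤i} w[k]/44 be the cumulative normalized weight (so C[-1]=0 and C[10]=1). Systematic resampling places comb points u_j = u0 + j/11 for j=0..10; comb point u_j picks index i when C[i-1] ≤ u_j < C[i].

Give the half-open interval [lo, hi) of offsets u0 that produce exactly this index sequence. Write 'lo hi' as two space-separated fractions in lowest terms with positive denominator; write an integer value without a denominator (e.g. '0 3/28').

C = [5/44, 7/44, 2/11, 17/44, 13/22, 31/44, 3/4, 10/11, 10/11, 41/44, 1]
j=0 picked index 0: u0 ∈ [0, 5/44)
j=1 picked index 0: u0 ∈ [-1/11, 1/44)
j=2 picked index 3: u0 ∈ [0, 9/44)
j=3 picked index 3: u0 ∈ [-1/11, 5/44)
j=4 picked index 3: u0 ∈ [-2/11, 1/44)
j=5 picked index 4: u0 ∈ [-3/44, 3/22)
j=6 picked index 4: u0 ∈ [-7/44, 1/22)
j=7 picked index 5: u0 ∈ [-1/22, 3/44)
j=8 picked index 6: u0 ∈ [-1/44, 1/44)
j=9 picked index 7: u0 ∈ [-3/44, 1/11)
j=10 picked index 9: u0 ∈ [0, 1/44)
intersection: [0, 1/44)

0 1/44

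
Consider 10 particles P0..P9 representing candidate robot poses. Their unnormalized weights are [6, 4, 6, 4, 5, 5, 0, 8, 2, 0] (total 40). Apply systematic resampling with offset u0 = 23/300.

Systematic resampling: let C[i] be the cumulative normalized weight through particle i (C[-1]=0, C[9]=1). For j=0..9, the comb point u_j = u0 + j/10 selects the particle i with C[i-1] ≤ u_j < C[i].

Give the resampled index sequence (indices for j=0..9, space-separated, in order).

C = [3/20, 1/4, 2/5, 1/2, 5/8, 3/4, 3/4, 19/20, 1, 1]
j=0: u_0=23/300 ∈ [0, 3/20) → index 0
j=1: u_1=53/300 ∈ [3/20, 1/4) → index 1
j=2: u_2=83/300 ∈ [1/4, 2/5) → index 2
j=3: u_3=113/300 ∈ [1/4, 2/5) → index 2
j=4: u_4=143/300 ∈ [2/5, 1/2) → index 3
j=5: u_5=173/300 ∈ [1/2, 5/8) → index 4
j=6: u_6=203/300 ∈ [5/8, 3/4) → index 5
j=7: u_7=233/300 ∈ [3/4, 19/20) → index 7
j=8: u_8=263/300 ∈ [3/4, 19/20) → index 7
j=9: u_9=293/300 ∈ [19/20, 1) → index 8

0 1 2 2 3 4 5 7 7 8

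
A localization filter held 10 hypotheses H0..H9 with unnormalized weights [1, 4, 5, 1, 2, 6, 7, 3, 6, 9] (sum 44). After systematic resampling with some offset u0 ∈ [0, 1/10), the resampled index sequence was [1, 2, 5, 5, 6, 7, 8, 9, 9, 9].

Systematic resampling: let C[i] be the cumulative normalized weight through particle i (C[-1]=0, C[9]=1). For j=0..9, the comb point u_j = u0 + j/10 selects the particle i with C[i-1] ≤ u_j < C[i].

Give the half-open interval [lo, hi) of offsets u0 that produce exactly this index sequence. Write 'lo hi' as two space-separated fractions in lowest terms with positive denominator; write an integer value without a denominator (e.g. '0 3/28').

C = [1/44, 5/44, 5/22, 1/4, 13/44, 19/44, 13/22, 29/44, 35/44, 1]
j=0 picked index 1: u0 ∈ [1/44, 5/44)
j=1 picked index 2: u0 ∈ [3/220, 7/55)
j=2 picked index 5: u0 ∈ [21/220, 51/220)
j=3 picked index 5: u0 ∈ [-1/220, 29/220)
j=4 picked index 6: u0 ∈ [7/220, 21/110)
j=5 picked index 7: u0 ∈ [1/11, 7/44)
j=6 picked index 8: u0 ∈ [13/220, 43/220)
j=7 picked index 9: u0 ∈ [21/220, 3/10)
j=8 picked index 9: u0 ∈ [-1/220, 1/5)
j=9 picked index 9: u0 ∈ [-23/220, 1/10)
intersection: [21/220, 1/10)

21/220 1/10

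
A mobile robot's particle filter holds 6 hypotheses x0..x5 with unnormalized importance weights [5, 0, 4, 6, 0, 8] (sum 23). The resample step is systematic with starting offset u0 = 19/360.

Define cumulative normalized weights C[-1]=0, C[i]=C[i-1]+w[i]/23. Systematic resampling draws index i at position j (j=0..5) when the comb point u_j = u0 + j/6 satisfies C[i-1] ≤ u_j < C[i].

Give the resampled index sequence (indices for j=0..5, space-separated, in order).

0 2 2 3 5 5

C = [5/23, 5/23, 9/23, 15/23, 15/23, 1]
j=0: u_0=19/360 ∈ [0, 5/23) → index 0
j=1: u_1=79/360 ∈ [5/23, 9/23) → index 2
j=2: u_2=139/360 ∈ [5/23, 9/23) → index 2
j=3: u_3=199/360 ∈ [9/23, 15/23) → index 3
j=4: u_4=259/360 ∈ [15/23, 1) → index 5
j=5: u_5=319/360 ∈ [15/23, 1) → index 5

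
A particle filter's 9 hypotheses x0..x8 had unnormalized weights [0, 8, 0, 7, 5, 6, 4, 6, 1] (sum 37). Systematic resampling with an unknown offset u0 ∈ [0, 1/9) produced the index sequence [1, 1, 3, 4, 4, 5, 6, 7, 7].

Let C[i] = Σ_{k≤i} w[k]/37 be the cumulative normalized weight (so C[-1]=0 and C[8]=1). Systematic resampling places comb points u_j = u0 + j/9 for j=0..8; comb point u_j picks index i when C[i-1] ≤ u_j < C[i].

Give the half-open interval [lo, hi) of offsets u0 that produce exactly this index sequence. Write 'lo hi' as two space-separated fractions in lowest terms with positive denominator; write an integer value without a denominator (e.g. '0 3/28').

C = [0, 8/37, 8/37, 15/37, 20/37, 26/37, 30/37, 36/37, 1]
j=0 picked index 1: u0 ∈ [0, 8/37)
j=1 picked index 1: u0 ∈ [-1/9, 35/333)
j=2 picked index 3: u0 ∈ [-2/333, 61/333)
j=3 picked index 4: u0 ∈ [8/111, 23/111)
j=4 picked index 4: u0 ∈ [-13/333, 32/333)
j=5 picked index 5: u0 ∈ [-5/333, 49/333)
j=6 picked index 6: u0 ∈ [4/111, 16/111)
j=7 picked index 7: u0 ∈ [11/333, 65/333)
j=8 picked index 7: u0 ∈ [-26/333, 28/333)
intersection: [8/111, 28/333)

8/111 28/333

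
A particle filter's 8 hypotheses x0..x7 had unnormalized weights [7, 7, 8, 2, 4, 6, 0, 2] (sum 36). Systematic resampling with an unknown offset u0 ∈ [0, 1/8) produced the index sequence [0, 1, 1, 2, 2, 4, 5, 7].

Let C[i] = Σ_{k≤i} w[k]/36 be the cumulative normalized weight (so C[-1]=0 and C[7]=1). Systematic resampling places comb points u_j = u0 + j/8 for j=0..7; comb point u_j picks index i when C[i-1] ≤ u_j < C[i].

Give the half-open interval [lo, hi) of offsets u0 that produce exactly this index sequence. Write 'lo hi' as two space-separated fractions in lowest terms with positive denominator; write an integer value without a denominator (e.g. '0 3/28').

5/72 1/9

C = [7/36, 7/18, 11/18, 2/3, 7/9, 17/18, 17/18, 1]
j=0 picked index 0: u0 ∈ [0, 7/36)
j=1 picked index 1: u0 ∈ [5/72, 19/72)
j=2 picked index 1: u0 ∈ [-1/18, 5/36)
j=3 picked index 2: u0 ∈ [1/72, 17/72)
j=4 picked index 2: u0 ∈ [-1/9, 1/9)
j=5 picked index 4: u0 ∈ [1/24, 11/72)
j=6 picked index 5: u0 ∈ [1/36, 7/36)
j=7 picked index 7: u0 ∈ [5/72, 1/8)
intersection: [5/72, 1/9)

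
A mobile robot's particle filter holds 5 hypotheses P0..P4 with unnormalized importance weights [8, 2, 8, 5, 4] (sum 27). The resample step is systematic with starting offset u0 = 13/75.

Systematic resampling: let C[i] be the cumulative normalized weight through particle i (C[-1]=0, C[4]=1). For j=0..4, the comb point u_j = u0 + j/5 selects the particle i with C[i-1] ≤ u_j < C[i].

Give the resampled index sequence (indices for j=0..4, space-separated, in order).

0 2 2 3 4

C = [8/27, 10/27, 2/3, 23/27, 1]
j=0: u_0=13/75 ∈ [0, 8/27) → index 0
j=1: u_1=28/75 ∈ [10/27, 2/3) → index 2
j=2: u_2=43/75 ∈ [10/27, 2/3) → index 2
j=3: u_3=58/75 ∈ [2/3, 23/27) → index 3
j=4: u_4=73/75 ∈ [23/27, 1) → index 4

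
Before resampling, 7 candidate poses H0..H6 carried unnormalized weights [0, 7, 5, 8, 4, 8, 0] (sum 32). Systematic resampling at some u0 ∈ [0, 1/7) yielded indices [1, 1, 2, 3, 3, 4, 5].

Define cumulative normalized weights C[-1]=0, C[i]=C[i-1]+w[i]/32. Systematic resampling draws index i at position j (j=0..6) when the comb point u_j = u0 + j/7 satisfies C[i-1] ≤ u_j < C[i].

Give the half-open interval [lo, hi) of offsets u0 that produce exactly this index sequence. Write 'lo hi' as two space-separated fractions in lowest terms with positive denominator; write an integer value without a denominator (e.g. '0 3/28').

C = [0, 7/32, 3/8, 5/8, 3/4, 1, 1]
j=0 picked index 1: u0 ∈ [0, 7/32)
j=1 picked index 1: u0 ∈ [-1/7, 17/224)
j=2 picked index 2: u0 ∈ [-15/224, 5/56)
j=3 picked index 3: u0 ∈ [-3/56, 11/56)
j=4 picked index 3: u0 ∈ [-11/56, 3/56)
j=5 picked index 4: u0 ∈ [-5/56, 1/28)
j=6 picked index 5: u0 ∈ [-3/28, 1/7)
intersection: [0, 1/28)

0 1/28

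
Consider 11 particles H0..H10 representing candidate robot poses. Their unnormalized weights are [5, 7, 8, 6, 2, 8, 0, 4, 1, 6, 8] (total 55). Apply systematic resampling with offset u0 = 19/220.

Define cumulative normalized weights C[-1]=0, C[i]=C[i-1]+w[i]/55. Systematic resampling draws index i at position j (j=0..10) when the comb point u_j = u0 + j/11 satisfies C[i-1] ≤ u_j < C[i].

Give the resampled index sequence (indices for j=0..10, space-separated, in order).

0 1 2 2 3 5 5 7 9 10 10

C = [1/11, 12/55, 4/11, 26/55, 28/55, 36/55, 36/55, 8/11, 41/55, 47/55, 1]
j=0: u_0=19/220 ∈ [0, 1/11) → index 0
j=1: u_1=39/220 ∈ [1/11, 12/55) → index 1
j=2: u_2=59/220 ∈ [12/55, 4/11) → index 2
j=3: u_3=79/220 ∈ [12/55, 4/11) → index 2
j=4: u_4=9/20 ∈ [4/11, 26/55) → index 3
j=5: u_5=119/220 ∈ [28/55, 36/55) → index 5
j=6: u_6=139/220 ∈ [28/55, 36/55) → index 5
j=7: u_7=159/220 ∈ [36/55, 8/11) → index 7
j=8: u_8=179/220 ∈ [41/55, 47/55) → index 9
j=9: u_9=199/220 ∈ [47/55, 1) → index 10
j=10: u_10=219/220 ∈ [47/55, 1) → index 10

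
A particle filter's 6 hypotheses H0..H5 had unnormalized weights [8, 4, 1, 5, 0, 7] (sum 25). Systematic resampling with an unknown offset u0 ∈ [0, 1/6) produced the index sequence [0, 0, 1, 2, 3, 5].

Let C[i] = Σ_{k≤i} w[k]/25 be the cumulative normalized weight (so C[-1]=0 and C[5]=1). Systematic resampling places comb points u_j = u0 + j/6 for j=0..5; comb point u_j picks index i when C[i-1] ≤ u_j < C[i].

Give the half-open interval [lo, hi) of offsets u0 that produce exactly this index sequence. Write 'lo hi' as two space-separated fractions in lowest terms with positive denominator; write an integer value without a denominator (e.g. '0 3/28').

C = [8/25, 12/25, 13/25, 18/25, 18/25, 1]
j=0 picked index 0: u0 ∈ [0, 8/25)
j=1 picked index 0: u0 ∈ [-1/6, 23/150)
j=2 picked index 1: u0 ∈ [-1/75, 11/75)
j=3 picked index 2: u0 ∈ [-1/50, 1/50)
j=4 picked index 3: u0 ∈ [-11/75, 4/75)
j=5 picked index 5: u0 ∈ [-17/150, 1/6)
intersection: [0, 1/50)

0 1/50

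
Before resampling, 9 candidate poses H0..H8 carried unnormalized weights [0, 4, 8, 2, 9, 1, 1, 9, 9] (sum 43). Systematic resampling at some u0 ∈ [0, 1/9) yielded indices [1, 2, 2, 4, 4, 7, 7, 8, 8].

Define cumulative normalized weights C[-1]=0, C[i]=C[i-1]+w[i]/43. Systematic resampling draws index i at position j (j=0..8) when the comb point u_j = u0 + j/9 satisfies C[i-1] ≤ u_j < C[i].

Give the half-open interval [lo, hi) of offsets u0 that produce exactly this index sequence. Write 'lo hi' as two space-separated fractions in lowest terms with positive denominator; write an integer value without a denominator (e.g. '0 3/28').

C = [0, 4/43, 12/43, 14/43, 23/43, 24/43, 25/43, 34/43, 1]
j=0 picked index 1: u0 ∈ [0, 4/43)
j=1 picked index 2: u0 ∈ [-7/387, 65/387)
j=2 picked index 2: u0 ∈ [-50/387, 22/387)
j=3 picked index 4: u0 ∈ [-1/129, 26/129)
j=4 picked index 4: u0 ∈ [-46/387, 35/387)
j=5 picked index 7: u0 ∈ [10/387, 91/387)
j=6 picked index 7: u0 ∈ [-11/129, 16/129)
j=7 picked index 8: u0 ∈ [5/387, 2/9)
j=8 picked index 8: u0 ∈ [-38/387, 1/9)
intersection: [10/387, 22/387)

10/387 22/387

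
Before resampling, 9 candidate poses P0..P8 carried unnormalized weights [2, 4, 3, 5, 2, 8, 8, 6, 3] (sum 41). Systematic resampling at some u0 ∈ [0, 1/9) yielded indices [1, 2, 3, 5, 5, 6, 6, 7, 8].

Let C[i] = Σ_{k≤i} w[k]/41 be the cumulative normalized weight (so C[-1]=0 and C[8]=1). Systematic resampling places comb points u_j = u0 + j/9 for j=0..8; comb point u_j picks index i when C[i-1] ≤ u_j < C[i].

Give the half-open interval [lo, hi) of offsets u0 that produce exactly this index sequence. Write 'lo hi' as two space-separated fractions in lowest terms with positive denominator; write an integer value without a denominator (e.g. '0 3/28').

C = [2/41, 6/41, 9/41, 14/41, 16/41, 24/41, 32/41, 38/41, 1]
j=0 picked index 1: u0 ∈ [2/41, 6/41)
j=1 picked index 2: u0 ∈ [13/369, 40/369)
j=2 picked index 3: u0 ∈ [-1/369, 44/369)
j=3 picked index 5: u0 ∈ [7/123, 31/123)
j=4 picked index 5: u0 ∈ [-20/369, 52/369)
j=5 picked index 6: u0 ∈ [11/369, 83/369)
j=6 picked index 6: u0 ∈ [-10/123, 14/123)
j=7 picked index 7: u0 ∈ [1/369, 55/369)
j=8 picked index 8: u0 ∈ [14/369, 1/9)
intersection: [7/123, 40/369)

7/123 40/369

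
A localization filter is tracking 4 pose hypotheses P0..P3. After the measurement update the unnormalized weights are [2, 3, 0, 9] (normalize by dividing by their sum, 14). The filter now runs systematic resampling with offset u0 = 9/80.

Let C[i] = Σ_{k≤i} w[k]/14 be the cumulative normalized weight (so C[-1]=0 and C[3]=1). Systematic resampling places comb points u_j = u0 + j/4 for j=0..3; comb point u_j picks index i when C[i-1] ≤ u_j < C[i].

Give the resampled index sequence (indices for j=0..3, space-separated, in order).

C = [1/7, 5/14, 5/14, 1]
j=0: u_0=9/80 ∈ [0, 1/7) → index 0
j=1: u_1=29/80 ∈ [5/14, 1) → index 3
j=2: u_2=49/80 ∈ [5/14, 1) → index 3
j=3: u_3=69/80 ∈ [5/14, 1) → index 3

0 3 3 3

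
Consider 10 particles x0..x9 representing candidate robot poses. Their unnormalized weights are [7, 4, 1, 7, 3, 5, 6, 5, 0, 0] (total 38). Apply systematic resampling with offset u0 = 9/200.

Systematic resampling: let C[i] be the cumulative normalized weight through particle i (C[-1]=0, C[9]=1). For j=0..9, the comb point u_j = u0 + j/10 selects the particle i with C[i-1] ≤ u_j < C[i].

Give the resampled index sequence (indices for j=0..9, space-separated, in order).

C = [7/38, 11/38, 6/19, 1/2, 11/19, 27/38, 33/38, 1, 1, 1]
j=0: u_0=9/200 ∈ [0, 7/38) → index 0
j=1: u_1=29/200 ∈ [0, 7/38) → index 0
j=2: u_2=49/200 ∈ [7/38, 11/38) → index 1
j=3: u_3=69/200 ∈ [6/19, 1/2) → index 3
j=4: u_4=89/200 ∈ [6/19, 1/2) → index 3
j=5: u_5=109/200 ∈ [1/2, 11/19) → index 4
j=6: u_6=129/200 ∈ [11/19, 27/38) → index 5
j=7: u_7=149/200 ∈ [27/38, 33/38) → index 6
j=8: u_8=169/200 ∈ [27/38, 33/38) → index 6
j=9: u_9=189/200 ∈ [33/38, 1) → index 7

0 0 1 3 3 4 5 6 6 7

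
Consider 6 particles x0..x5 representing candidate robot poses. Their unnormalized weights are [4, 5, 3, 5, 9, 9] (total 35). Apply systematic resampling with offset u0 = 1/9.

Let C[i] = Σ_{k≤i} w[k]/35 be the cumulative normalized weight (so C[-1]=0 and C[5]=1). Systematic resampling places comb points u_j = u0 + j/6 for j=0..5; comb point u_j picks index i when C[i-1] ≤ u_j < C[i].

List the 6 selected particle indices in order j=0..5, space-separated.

0 2 3 4 5 5

C = [4/35, 9/35, 12/35, 17/35, 26/35, 1]
j=0: u_0=1/9 ∈ [0, 4/35) → index 0
j=1: u_1=5/18 ∈ [9/35, 12/35) → index 2
j=2: u_2=4/9 ∈ [12/35, 17/35) → index 3
j=3: u_3=11/18 ∈ [17/35, 26/35) → index 4
j=4: u_4=7/9 ∈ [26/35, 1) → index 5
j=5: u_5=17/18 ∈ [26/35, 1) → index 5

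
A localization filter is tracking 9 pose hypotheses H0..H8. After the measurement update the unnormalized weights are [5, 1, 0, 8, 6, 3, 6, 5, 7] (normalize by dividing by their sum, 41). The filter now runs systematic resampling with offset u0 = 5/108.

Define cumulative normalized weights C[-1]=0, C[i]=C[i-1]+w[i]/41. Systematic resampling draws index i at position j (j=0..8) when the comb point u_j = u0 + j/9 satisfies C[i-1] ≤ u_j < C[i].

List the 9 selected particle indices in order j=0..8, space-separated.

C = [5/41, 6/41, 6/41, 14/41, 20/41, 23/41, 29/41, 34/41, 1]
j=0: u_0=5/108 ∈ [0, 5/41) → index 0
j=1: u_1=17/108 ∈ [6/41, 14/41) → index 3
j=2: u_2=29/108 ∈ [6/41, 14/41) → index 3
j=3: u_3=41/108 ∈ [14/41, 20/41) → index 4
j=4: u_4=53/108 ∈ [20/41, 23/41) → index 5
j=5: u_5=65/108 ∈ [23/41, 29/41) → index 6
j=6: u_6=77/108 ∈ [29/41, 34/41) → index 7
j=7: u_7=89/108 ∈ [29/41, 34/41) → index 7
j=8: u_8=101/108 ∈ [34/41, 1) → index 8

0 3 3 4 5 6 7 7 8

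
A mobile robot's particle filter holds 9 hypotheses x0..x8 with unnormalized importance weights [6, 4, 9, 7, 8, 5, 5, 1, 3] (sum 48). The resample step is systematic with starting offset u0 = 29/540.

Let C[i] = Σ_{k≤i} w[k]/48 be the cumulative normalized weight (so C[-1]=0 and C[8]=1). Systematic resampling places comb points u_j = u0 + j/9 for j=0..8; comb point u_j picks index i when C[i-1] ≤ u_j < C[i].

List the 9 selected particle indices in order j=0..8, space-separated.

0 1 2 2 3 4 5 6 8

C = [1/8, 5/24, 19/48, 13/24, 17/24, 13/16, 11/12, 15/16, 1]
j=0: u_0=29/540 ∈ [0, 1/8) → index 0
j=1: u_1=89/540 ∈ [1/8, 5/24) → index 1
j=2: u_2=149/540 ∈ [5/24, 19/48) → index 2
j=3: u_3=209/540 ∈ [5/24, 19/48) → index 2
j=4: u_4=269/540 ∈ [19/48, 13/24) → index 3
j=5: u_5=329/540 ∈ [13/24, 17/24) → index 4
j=6: u_6=389/540 ∈ [17/24, 13/16) → index 5
j=7: u_7=449/540 ∈ [13/16, 11/12) → index 6
j=8: u_8=509/540 ∈ [15/16, 1) → index 8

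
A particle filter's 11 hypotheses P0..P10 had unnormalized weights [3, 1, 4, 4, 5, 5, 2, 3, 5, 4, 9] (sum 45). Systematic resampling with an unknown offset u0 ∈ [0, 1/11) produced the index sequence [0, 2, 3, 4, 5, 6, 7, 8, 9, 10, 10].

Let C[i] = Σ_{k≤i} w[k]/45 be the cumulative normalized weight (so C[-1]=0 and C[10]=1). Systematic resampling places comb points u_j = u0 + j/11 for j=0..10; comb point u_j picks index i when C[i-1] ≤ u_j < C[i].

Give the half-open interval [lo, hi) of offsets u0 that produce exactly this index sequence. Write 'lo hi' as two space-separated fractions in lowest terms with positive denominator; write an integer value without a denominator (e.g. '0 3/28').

C = [1/15, 4/45, 8/45, 4/15, 17/45, 22/45, 8/15, 3/5, 32/45, 4/5, 1]
j=0 picked index 0: u0 ∈ [0, 1/15)
j=1 picked index 2: u0 ∈ [-1/495, 43/495)
j=2 picked index 3: u0 ∈ [-2/495, 14/165)
j=3 picked index 4: u0 ∈ [-1/165, 52/495)
j=4 picked index 5: u0 ∈ [7/495, 62/495)
j=5 picked index 6: u0 ∈ [17/495, 13/165)
j=6 picked index 7: u0 ∈ [-2/165, 3/55)
j=7 picked index 8: u0 ∈ [-2/55, 37/495)
j=8 picked index 9: u0 ∈ [-8/495, 4/55)
j=9 picked index 10: u0 ∈ [-1/55, 2/11)
j=10 picked index 10: u0 ∈ [-6/55, 1/11)
intersection: [17/495, 3/55)

17/495 3/55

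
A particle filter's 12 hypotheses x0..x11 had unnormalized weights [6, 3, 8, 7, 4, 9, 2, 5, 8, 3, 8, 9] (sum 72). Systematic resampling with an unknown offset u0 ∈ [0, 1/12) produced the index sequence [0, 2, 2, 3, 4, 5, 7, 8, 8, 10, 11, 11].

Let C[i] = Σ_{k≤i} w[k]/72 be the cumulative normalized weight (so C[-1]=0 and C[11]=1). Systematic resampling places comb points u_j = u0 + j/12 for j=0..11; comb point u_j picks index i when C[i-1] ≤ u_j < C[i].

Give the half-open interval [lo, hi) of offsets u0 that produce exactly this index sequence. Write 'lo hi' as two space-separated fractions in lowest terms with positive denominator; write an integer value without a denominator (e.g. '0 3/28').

C = [1/12, 1/8, 17/72, 1/3, 7/18, 37/72, 13/24, 11/18, 13/18, 55/72, 7/8, 1]
j=0 picked index 0: u0 ∈ [0, 1/12)
j=1 picked index 2: u0 ∈ [1/24, 11/72)
j=2 picked index 2: u0 ∈ [-1/24, 5/72)
j=3 picked index 3: u0 ∈ [-1/72, 1/12)
j=4 picked index 4: u0 ∈ [0, 1/18)
j=5 picked index 5: u0 ∈ [-1/36, 7/72)
j=6 picked index 7: u0 ∈ [1/24, 1/9)
j=7 picked index 8: u0 ∈ [1/36, 5/36)
j=8 picked index 8: u0 ∈ [-1/18, 1/18)
j=9 picked index 10: u0 ∈ [1/72, 1/8)
j=10 picked index 11: u0 ∈ [1/24, 1/6)
j=11 picked index 11: u0 ∈ [-1/24, 1/12)
intersection: [1/24, 1/18)

1/24 1/18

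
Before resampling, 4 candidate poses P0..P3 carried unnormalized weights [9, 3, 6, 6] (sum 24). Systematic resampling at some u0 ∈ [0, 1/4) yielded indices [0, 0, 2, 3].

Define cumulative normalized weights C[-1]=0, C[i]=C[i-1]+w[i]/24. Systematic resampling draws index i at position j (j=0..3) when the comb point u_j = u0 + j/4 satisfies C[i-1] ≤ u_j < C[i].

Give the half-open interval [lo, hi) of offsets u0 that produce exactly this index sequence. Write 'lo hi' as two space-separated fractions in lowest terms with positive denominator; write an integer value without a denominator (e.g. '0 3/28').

C = [3/8, 1/2, 3/4, 1]
j=0 picked index 0: u0 ∈ [0, 3/8)
j=1 picked index 0: u0 ∈ [-1/4, 1/8)
j=2 picked index 2: u0 ∈ [0, 1/4)
j=3 picked index 3: u0 ∈ [0, 1/4)
intersection: [0, 1/8)

0 1/8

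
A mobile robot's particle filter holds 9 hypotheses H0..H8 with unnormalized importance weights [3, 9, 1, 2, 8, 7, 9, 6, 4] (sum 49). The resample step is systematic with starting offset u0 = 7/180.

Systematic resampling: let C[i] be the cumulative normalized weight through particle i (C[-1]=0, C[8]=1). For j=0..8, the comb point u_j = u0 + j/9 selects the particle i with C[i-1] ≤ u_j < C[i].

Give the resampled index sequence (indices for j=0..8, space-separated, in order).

0 1 2 4 5 5 6 7 8

C = [3/49, 12/49, 13/49, 15/49, 23/49, 30/49, 39/49, 45/49, 1]
j=0: u_0=7/180 ∈ [0, 3/49) → index 0
j=1: u_1=3/20 ∈ [3/49, 12/49) → index 1
j=2: u_2=47/180 ∈ [12/49, 13/49) → index 2
j=3: u_3=67/180 ∈ [15/49, 23/49) → index 4
j=4: u_4=29/60 ∈ [23/49, 30/49) → index 5
j=5: u_5=107/180 ∈ [23/49, 30/49) → index 5
j=6: u_6=127/180 ∈ [30/49, 39/49) → index 6
j=7: u_7=49/60 ∈ [39/49, 45/49) → index 7
j=8: u_8=167/180 ∈ [45/49, 1) → index 8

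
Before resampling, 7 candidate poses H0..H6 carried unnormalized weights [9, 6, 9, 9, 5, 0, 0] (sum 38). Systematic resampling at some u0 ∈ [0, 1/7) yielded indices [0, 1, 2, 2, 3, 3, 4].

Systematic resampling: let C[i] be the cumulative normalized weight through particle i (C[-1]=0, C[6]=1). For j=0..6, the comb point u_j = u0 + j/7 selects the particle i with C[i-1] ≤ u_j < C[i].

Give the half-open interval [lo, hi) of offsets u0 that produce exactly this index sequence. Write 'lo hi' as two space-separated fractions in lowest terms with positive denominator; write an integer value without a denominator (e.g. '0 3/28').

29/266 1/7

C = [9/38, 15/38, 12/19, 33/38, 1, 1, 1]
j=0 picked index 0: u0 ∈ [0, 9/38)
j=1 picked index 1: u0 ∈ [25/266, 67/266)
j=2 picked index 2: u0 ∈ [29/266, 46/133)
j=3 picked index 2: u0 ∈ [-9/266, 27/133)
j=4 picked index 3: u0 ∈ [8/133, 79/266)
j=5 picked index 3: u0 ∈ [-11/133, 41/266)
j=6 picked index 4: u0 ∈ [3/266, 1/7)
intersection: [29/266, 1/7)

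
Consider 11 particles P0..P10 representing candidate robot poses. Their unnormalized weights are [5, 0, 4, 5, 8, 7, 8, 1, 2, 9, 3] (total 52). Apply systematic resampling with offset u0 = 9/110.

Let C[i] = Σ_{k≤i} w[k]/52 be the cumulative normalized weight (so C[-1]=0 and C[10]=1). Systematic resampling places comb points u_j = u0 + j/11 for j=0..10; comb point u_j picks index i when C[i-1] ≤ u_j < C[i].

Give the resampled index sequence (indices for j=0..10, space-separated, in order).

C = [5/52, 5/52, 9/52, 7/26, 11/26, 29/52, 37/52, 19/26, 10/13, 49/52, 1]
j=0: u_0=9/110 ∈ [0, 5/52) → index 0
j=1: u_1=19/110 ∈ [5/52, 9/52) → index 2
j=2: u_2=29/110 ∈ [9/52, 7/26) → index 3
j=3: u_3=39/110 ∈ [7/26, 11/26) → index 4
j=4: u_4=49/110 ∈ [11/26, 29/52) → index 5
j=5: u_5=59/110 ∈ [11/26, 29/52) → index 5
j=6: u_6=69/110 ∈ [29/52, 37/52) → index 6
j=7: u_7=79/110 ∈ [37/52, 19/26) → index 7
j=8: u_8=89/110 ∈ [10/13, 49/52) → index 9
j=9: u_9=9/10 ∈ [10/13, 49/52) → index 9
j=10: u_10=109/110 ∈ [49/52, 1) → index 10

0 2 3 4 5 5 6 7 9 9 10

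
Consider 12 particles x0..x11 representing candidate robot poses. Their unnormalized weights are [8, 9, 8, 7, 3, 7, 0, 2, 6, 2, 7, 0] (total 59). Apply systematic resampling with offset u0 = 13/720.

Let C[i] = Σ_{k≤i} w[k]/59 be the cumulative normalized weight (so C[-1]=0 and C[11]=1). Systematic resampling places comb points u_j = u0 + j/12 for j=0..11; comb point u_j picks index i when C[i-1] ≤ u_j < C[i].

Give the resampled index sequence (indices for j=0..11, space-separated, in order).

0 0 1 1 2 3 3 5 5 8 9 10

C = [8/59, 17/59, 25/59, 32/59, 35/59, 42/59, 42/59, 44/59, 50/59, 52/59, 1, 1]
j=0: u_0=13/720 ∈ [0, 8/59) → index 0
j=1: u_1=73/720 ∈ [0, 8/59) → index 0
j=2: u_2=133/720 ∈ [8/59, 17/59) → index 1
j=3: u_3=193/720 ∈ [8/59, 17/59) → index 1
j=4: u_4=253/720 ∈ [17/59, 25/59) → index 2
j=5: u_5=313/720 ∈ [25/59, 32/59) → index 3
j=6: u_6=373/720 ∈ [25/59, 32/59) → index 3
j=7: u_7=433/720 ∈ [35/59, 42/59) → index 5
j=8: u_8=493/720 ∈ [35/59, 42/59) → index 5
j=9: u_9=553/720 ∈ [44/59, 50/59) → index 8
j=10: u_10=613/720 ∈ [50/59, 52/59) → index 9
j=11: u_11=673/720 ∈ [52/59, 1) → index 10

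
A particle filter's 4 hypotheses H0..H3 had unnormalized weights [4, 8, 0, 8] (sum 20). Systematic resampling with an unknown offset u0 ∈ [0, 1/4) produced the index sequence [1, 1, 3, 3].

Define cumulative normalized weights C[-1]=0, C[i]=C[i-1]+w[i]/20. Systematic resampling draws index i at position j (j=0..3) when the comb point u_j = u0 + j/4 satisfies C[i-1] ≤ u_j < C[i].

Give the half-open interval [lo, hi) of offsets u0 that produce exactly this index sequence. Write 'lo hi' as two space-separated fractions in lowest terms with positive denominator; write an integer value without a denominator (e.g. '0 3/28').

1/5 1/4

C = [1/5, 3/5, 3/5, 1]
j=0 picked index 1: u0 ∈ [1/5, 3/5)
j=1 picked index 1: u0 ∈ [-1/20, 7/20)
j=2 picked index 3: u0 ∈ [1/10, 1/2)
j=3 picked index 3: u0 ∈ [-3/20, 1/4)
intersection: [1/5, 1/4)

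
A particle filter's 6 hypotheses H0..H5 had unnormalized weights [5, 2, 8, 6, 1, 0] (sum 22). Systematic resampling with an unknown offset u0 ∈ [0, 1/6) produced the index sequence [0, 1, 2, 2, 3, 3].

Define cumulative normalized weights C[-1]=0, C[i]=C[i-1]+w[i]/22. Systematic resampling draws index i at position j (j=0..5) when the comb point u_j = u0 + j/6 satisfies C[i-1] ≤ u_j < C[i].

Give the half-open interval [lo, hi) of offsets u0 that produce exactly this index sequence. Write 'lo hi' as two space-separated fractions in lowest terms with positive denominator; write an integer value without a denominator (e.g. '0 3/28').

2/33 4/33

C = [5/22, 7/22, 15/22, 21/22, 1, 1]
j=0 picked index 0: u0 ∈ [0, 5/22)
j=1 picked index 1: u0 ∈ [2/33, 5/33)
j=2 picked index 2: u0 ∈ [-1/66, 23/66)
j=3 picked index 2: u0 ∈ [-2/11, 2/11)
j=4 picked index 3: u0 ∈ [1/66, 19/66)
j=5 picked index 3: u0 ∈ [-5/33, 4/33)
intersection: [2/33, 4/33)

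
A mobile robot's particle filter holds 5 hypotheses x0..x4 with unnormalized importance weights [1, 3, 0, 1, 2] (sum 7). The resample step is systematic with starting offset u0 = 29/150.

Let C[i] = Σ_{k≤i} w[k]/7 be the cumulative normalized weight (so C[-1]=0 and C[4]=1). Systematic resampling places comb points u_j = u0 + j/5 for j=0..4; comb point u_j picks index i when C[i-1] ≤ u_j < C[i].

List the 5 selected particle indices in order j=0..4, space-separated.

1 1 3 4 4

C = [1/7, 4/7, 4/7, 5/7, 1]
j=0: u_0=29/150 ∈ [1/7, 4/7) → index 1
j=1: u_1=59/150 ∈ [1/7, 4/7) → index 1
j=2: u_2=89/150 ∈ [4/7, 5/7) → index 3
j=3: u_3=119/150 ∈ [5/7, 1) → index 4
j=4: u_4=149/150 ∈ [5/7, 1) → index 4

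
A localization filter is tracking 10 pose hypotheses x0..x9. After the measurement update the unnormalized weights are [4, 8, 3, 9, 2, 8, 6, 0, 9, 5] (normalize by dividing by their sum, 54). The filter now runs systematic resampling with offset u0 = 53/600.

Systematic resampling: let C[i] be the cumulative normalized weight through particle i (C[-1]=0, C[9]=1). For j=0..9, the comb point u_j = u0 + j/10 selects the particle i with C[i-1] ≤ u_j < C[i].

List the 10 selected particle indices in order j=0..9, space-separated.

C = [2/27, 2/9, 5/18, 4/9, 13/27, 17/27, 20/27, 20/27, 49/54, 1]
j=0: u_0=53/600 ∈ [2/27, 2/9) → index 1
j=1: u_1=113/600 ∈ [2/27, 2/9) → index 1
j=2: u_2=173/600 ∈ [5/18, 4/9) → index 3
j=3: u_3=233/600 ∈ [5/18, 4/9) → index 3
j=4: u_4=293/600 ∈ [13/27, 17/27) → index 5
j=5: u_5=353/600 ∈ [13/27, 17/27) → index 5
j=6: u_6=413/600 ∈ [17/27, 20/27) → index 6
j=7: u_7=473/600 ∈ [20/27, 49/54) → index 8
j=8: u_8=533/600 ∈ [20/27, 49/54) → index 8
j=9: u_9=593/600 ∈ [49/54, 1) → index 9

1 1 3 3 5 5 6 8 8 9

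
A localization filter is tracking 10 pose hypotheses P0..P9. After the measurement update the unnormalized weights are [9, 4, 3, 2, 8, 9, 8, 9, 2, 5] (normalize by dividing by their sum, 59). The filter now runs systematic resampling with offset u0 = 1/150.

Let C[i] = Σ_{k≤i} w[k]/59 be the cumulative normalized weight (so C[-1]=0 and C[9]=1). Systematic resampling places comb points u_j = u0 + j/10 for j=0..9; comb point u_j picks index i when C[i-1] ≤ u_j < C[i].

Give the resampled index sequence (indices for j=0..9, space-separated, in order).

C = [9/59, 13/59, 16/59, 18/59, 26/59, 35/59, 43/59, 52/59, 54/59, 1]
j=0: u_0=1/150 ∈ [0, 9/59) → index 0
j=1: u_1=8/75 ∈ [0, 9/59) → index 0
j=2: u_2=31/150 ∈ [9/59, 13/59) → index 1
j=3: u_3=23/75 ∈ [18/59, 26/59) → index 4
j=4: u_4=61/150 ∈ [18/59, 26/59) → index 4
j=5: u_5=38/75 ∈ [26/59, 35/59) → index 5
j=6: u_6=91/150 ∈ [35/59, 43/59) → index 6
j=7: u_7=53/75 ∈ [35/59, 43/59) → index 6
j=8: u_8=121/150 ∈ [43/59, 52/59) → index 7
j=9: u_9=68/75 ∈ [52/59, 54/59) → index 8

0 0 1 4 4 5 6 6 7 8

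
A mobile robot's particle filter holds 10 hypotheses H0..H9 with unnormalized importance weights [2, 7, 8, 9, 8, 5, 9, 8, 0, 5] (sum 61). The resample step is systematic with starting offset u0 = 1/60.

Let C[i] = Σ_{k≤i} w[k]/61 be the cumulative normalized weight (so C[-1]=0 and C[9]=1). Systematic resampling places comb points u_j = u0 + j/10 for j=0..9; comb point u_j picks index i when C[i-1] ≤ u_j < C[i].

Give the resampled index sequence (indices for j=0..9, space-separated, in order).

0 1 2 3 3 4 5 6 7 7

C = [2/61, 9/61, 17/61, 26/61, 34/61, 39/61, 48/61, 56/61, 56/61, 1]
j=0: u_0=1/60 ∈ [0, 2/61) → index 0
j=1: u_1=7/60 ∈ [2/61, 9/61) → index 1
j=2: u_2=13/60 ∈ [9/61, 17/61) → index 2
j=3: u_3=19/60 ∈ [17/61, 26/61) → index 3
j=4: u_4=5/12 ∈ [17/61, 26/61) → index 3
j=5: u_5=31/60 ∈ [26/61, 34/61) → index 4
j=6: u_6=37/60 ∈ [34/61, 39/61) → index 5
j=7: u_7=43/60 ∈ [39/61, 48/61) → index 6
j=8: u_8=49/60 ∈ [48/61, 56/61) → index 7
j=9: u_9=11/12 ∈ [48/61, 56/61) → index 7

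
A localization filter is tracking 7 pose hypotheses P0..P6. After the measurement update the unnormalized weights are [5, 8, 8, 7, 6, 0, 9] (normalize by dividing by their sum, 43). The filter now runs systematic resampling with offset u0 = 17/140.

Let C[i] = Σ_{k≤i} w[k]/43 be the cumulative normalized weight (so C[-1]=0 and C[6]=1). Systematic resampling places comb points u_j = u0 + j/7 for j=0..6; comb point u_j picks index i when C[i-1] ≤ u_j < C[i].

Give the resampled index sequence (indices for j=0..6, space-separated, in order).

C = [5/43, 13/43, 21/43, 28/43, 34/43, 34/43, 1]
j=0: u_0=17/140 ∈ [5/43, 13/43) → index 1
j=1: u_1=37/140 ∈ [5/43, 13/43) → index 1
j=2: u_2=57/140 ∈ [13/43, 21/43) → index 2
j=3: u_3=11/20 ∈ [21/43, 28/43) → index 3
j=4: u_4=97/140 ∈ [28/43, 34/43) → index 4
j=5: u_5=117/140 ∈ [34/43, 1) → index 6
j=6: u_6=137/140 ∈ [34/43, 1) → index 6

1 1 2 3 4 6 6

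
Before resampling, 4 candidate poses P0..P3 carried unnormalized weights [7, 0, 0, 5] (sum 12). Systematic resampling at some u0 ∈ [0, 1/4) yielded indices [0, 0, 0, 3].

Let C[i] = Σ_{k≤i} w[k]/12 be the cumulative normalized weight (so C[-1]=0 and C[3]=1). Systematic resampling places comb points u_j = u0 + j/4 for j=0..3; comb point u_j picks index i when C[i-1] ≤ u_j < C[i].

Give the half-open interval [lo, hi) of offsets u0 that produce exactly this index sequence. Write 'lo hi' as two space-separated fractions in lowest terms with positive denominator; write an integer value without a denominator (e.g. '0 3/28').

0 1/12

C = [7/12, 7/12, 7/12, 1]
j=0 picked index 0: u0 ∈ [0, 7/12)
j=1 picked index 0: u0 ∈ [-1/4, 1/3)
j=2 picked index 0: u0 ∈ [-1/2, 1/12)
j=3 picked index 3: u0 ∈ [-1/6, 1/4)
intersection: [0, 1/12)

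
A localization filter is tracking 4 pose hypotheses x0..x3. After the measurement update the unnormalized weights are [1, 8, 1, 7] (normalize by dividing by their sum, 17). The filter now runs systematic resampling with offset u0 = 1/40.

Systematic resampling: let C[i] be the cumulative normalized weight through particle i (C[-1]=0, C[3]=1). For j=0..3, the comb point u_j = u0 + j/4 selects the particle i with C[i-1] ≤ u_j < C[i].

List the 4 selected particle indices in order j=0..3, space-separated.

0 1 1 3

C = [1/17, 9/17, 10/17, 1]
j=0: u_0=1/40 ∈ [0, 1/17) → index 0
j=1: u_1=11/40 ∈ [1/17, 9/17) → index 1
j=2: u_2=21/40 ∈ [1/17, 9/17) → index 1
j=3: u_3=31/40 ∈ [10/17, 1) → index 3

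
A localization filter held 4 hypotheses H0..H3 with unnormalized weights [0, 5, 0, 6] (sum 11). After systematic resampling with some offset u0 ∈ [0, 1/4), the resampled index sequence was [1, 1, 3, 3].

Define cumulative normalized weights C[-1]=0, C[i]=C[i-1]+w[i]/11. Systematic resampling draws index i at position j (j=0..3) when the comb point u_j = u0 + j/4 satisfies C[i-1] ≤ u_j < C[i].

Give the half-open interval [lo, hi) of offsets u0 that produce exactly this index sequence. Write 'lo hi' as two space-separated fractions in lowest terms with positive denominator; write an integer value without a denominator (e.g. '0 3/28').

C = [0, 5/11, 5/11, 1]
j=0 picked index 1: u0 ∈ [0, 5/11)
j=1 picked index 1: u0 ∈ [-1/4, 9/44)
j=2 picked index 3: u0 ∈ [-1/22, 1/2)
j=3 picked index 3: u0 ∈ [-13/44, 1/4)
intersection: [0, 9/44)

0 9/44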